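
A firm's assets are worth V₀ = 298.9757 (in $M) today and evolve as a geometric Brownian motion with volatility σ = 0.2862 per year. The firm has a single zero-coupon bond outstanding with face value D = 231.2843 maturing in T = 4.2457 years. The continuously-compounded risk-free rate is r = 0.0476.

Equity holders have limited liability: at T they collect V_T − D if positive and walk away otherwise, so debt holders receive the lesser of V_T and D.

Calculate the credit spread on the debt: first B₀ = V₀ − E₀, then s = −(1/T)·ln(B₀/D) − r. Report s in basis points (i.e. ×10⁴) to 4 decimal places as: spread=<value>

Apply the equity-as-call identities (strike 231.2843, horizon 4.2457 years):
d₁ = [ln(V₀/D) + (r + σ²/2)T] / (σ√T)
   = [ln(298.9757/231.2843) + (0.0476 + 0.5·0.2862²)·4.2457] / (0.2862·√4.2457)
   = [0.256715 + 0.375979] / 0.589718 = 1.072875
d₂ = d₁ − σ√T = 1.072875 − 0.589718 = 0.483157
N(d₁) = 0.858336,  N(d₂) = 0.685508,  e^(−rT) = 0.817017
E₀ = V₀·N(d₁) − D·e^(−rT)·N(d₂)
   = 298.9757·0.858336 − 231.2843·0.817017·0.685508 = 127.085945
B₀ = V₀ − E₀ = 298.9757 − 127.085945 = 171.889755
spread = −(1/T)·ln(B₀/D) − r = −(1/4.2457)·ln(171.889755/231.2843) − 0.0476 = 0.02230470
in basis points: 0.02230470 × 10⁴ = 223.0470 bp

spread=223.0470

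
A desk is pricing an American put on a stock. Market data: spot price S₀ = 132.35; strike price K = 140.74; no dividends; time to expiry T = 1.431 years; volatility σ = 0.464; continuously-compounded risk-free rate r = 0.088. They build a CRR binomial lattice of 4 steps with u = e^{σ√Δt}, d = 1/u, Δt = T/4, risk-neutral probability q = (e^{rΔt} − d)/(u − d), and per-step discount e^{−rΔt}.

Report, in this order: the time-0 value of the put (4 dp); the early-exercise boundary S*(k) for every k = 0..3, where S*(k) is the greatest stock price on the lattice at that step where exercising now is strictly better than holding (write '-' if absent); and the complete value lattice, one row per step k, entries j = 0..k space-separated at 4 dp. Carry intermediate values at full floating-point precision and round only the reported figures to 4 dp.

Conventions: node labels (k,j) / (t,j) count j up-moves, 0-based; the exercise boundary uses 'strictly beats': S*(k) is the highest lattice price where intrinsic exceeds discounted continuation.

Δt=0.35775  u=1.31986  d=0.75765  q=0.48795  discount=0.96901
step 4 (expiry): payoffs max(K−S,0) = 97.1279 64.7659 8.3900 0.0000 0.0000
step 3: (k=3,j=0): S=57.5621, K−S=83.1779, hold=78.8162 ⇒ V=83.1779 exercise | (k=3,j=1): S=100.2755, K−S=40.4645, hold=36.1028 ⇒ V=40.4645 exercise | (k=3,j=2): S=174.6840, K−S=0.0000, hold=4.1630 ⇒ V=4.1630 continue | (k=3,j=3): S=304.3066, K−S=0.0000, hold=0.0000 ⇒ V=0.0000 continue  boundary S*=100.2755
step 2: (k=2,j=0): S=75.9741, K−S=64.7659, hold=60.4041 ⇒ V=64.7659 exercise | (k=2,j=1): S=132.3500, K−S=8.3900, hold=22.0462 ⇒ V=22.0462 continue | (k=2,j=2): S=230.5591, K−S=0.0000, hold=2.0656 ⇒ V=2.0656 continue  boundary S*=75.9741
step 1: (k=1,j=0): S=100.2755, K−S=40.4645, hold=42.5597 ⇒ V=42.5597 continue | (k=1,j=1): S=174.6840, K−S=0.0000, hold=11.9156 ⇒ V=11.9156 continue  boundary S*=-
step 0: (k=0,j=0): S=132.3500, K−S=8.3900, hold=26.7514 ⇒ V=26.7514 continue  boundary S*=-

price = 26.7514
boundary = - - 75.9741 100.2755
tree:
26.7514
42.5597 11.9156
64.7659 22.0462 2.0656
83.1779 40.4645 4.1630 0.0000
97.1279 64.7659 8.3900 0.0000 0.0000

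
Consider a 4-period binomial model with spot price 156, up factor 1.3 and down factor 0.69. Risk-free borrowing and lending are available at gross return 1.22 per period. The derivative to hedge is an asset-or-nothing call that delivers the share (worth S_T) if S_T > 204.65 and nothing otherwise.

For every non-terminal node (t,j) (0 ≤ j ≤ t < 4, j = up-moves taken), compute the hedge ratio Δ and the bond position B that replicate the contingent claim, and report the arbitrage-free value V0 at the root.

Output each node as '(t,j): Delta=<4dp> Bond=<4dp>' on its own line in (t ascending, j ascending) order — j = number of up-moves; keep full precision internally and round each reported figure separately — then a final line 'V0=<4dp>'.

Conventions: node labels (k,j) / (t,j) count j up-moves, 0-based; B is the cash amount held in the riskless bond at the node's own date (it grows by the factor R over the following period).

Arbitrage-free pricing uses the up-move probability p* = (R−d)/(u−d) = 0.8689, discounting each step at R = 1.22.
Expiry values: V(4,0)=0.0000, V(4,1)=0.0000, V(4,2)=0.0000, V(4,3)=236.4851, V(4,4)=445.5516
  t=3,j=0: stock 51.2474 → up 66.6216 (V=0.0000), down 35.3607 (V=0.0000). Price 0.0000; hedge Δ=0.0000, bond B=0.0000.
  t=3,j=1: stock 96.5531 → up 125.5190 (V=0.0000), down 66.6216 (V=0.0000). Price 0.0000; hedge Δ=0.0000, bond B=0.0000.
  t=3,j=2: stock 181.9116 → up 236.4851 (V=236.4851), down 125.5190 (V=0.0000). Price 168.4186; hedge Δ=2.1311, bond B=-219.2619.
  t=3,j=3: stock 342.7320 → up 445.5516 (V=445.5516), down 236.4851 (V=236.4851). Price 342.7320; hedge Δ=1.0000, bond B=0.0000.
  t=2,j=0: stock 74.2716 → up 96.5531 (V=0.0000), down 51.2474 (V=0.0000). Price 0.0000; hedge Δ=0.0000, bond B=0.0000.
  t=2,j=1: stock 139.9320 → up 181.9116 (V=168.4186), down 96.5531 (V=0.0000). Price 119.9433; hedge Δ=1.9731, bond B=-156.1527.
  t=2,j=2: stock 263.6400 → up 342.7320 (V=342.7320), down 181.9116 (V=168.4186). Price 262.1895; hedge Δ=1.0839, bond B=-23.5702.
  t=1,j=0: stock 107.6400 → up 139.9320 (V=119.9433), down 74.2716 (V=0.0000). Price 85.4205; hedge Δ=1.8267, bond B=-111.2079.
  t=1,j=1: stock 202.8000 → up 263.6400 (V=262.1895), down 139.9320 (V=119.9433). Price 199.6183; hedge Δ=1.1499, bond B=-33.5722.
  t=0,j=0: stock 156.0000 → up 202.8000 (V=199.6183), down 107.6400 (V=85.4205). Price 151.3455; hedge Δ=1.2001, bond B=-35.8639.
Check: Δ(0,0)·S0 + B(0,0) = 151.3455 = V0.

(0,0): Delta=1.2001 Bond=-35.8639
(1,0): Delta=1.8267 Bond=-111.2079
(1,1): Delta=1.1499 Bond=-33.5722
(2,0): Delta=0.0000 Bond=0.0000
(2,1): Delta=1.9731 Bond=-156.1527
(2,2): Delta=1.0839 Bond=-23.5702
(3,0): Delta=0.0000 Bond=0.0000
(3,1): Delta=0.0000 Bond=0.0000
(3,2): Delta=2.1311 Bond=-219.2619
(3,3): Delta=1.0000 Bond=0.0000
V0=151.3455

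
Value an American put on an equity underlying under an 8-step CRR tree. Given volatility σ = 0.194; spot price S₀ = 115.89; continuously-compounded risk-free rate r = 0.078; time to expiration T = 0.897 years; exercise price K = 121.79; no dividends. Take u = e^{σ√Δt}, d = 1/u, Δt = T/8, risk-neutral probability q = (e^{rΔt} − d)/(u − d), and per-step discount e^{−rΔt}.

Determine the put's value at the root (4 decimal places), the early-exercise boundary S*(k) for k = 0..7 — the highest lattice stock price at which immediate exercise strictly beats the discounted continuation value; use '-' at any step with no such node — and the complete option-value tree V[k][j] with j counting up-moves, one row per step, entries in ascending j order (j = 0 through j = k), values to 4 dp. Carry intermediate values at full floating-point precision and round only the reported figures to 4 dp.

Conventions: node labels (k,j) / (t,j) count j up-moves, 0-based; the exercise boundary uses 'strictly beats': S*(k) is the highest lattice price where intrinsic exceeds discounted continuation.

params: Δt=0.11213 u=1.06712 d=0.93710 q=0.55133 e^(-rΔt)=0.99129
t_8 payoffs: 52.8695 43.3075 32.4189 20.0196 5.9000 0.0000 0.0000 0.0000 0.0000
t_7: node(7,0) S=73.5462 payoff=48.2438 vs cont=47.1833 → 48.2438 [stop]  node(7,1) S=83.7500 payoff=38.0400 vs cont=36.9795 → 38.0400 [stop]  node(7,2) S=95.3695 payoff=26.4205 vs cont=25.3600 → 26.4205 [stop]  node(7,3) S=108.6010 payoff=13.1890 vs cont=12.1285 → 13.1890 [stop]  node(7,4) S=123.6682 payoff=0.0000 vs cont=2.6241 → 2.6241 [wait]  node(7,5) S=140.8259 payoff=0.0000 vs cont=0.0000 → 0.0000 [wait]  node(7,6) S=160.3641 payoff=0.0000 vs cont=0.0000 → 0.0000 [wait]  node(7,7) S=182.6129 payoff=0.0000 vs cont=0.0000 → 0.0000 [wait]  ⇒ S*(7)=108.6010
t_6: node(6,0) S=78.4825 payoff=43.3075 vs cont=42.2470 → 43.3075 [stop]  node(6,1) S=89.3711 payoff=32.4189 vs cont=31.3584 → 32.4189 [stop]  node(6,2) S=101.7704 payoff=20.0196 vs cont=18.9591 → 20.0196 [stop]  node(6,3) S=115.8900 payoff=5.9000 vs cont=7.3002 → 7.3002 [wait]  node(6,4) S=131.9685 payoff=0.0000 vs cont=1.1671 → 1.1671 [wait]  node(6,5) S=150.2778 payoff=0.0000 vs cont=0.0000 → 0.0000 [wait]  node(6,6) S=171.1273 payoff=0.0000 vs cont=0.0000 → 0.0000 [wait]  ⇒ S*(6)=101.7704
t_5: node(5,0) S=83.7500 payoff=38.0400 vs cont=36.9795 → 38.0400 [stop]  node(5,1) S=95.3695 payoff=26.4205 vs cont=25.3600 → 26.4205 [stop]  node(5,2) S=108.6010 payoff=13.1890 vs cont=12.8937 → 13.1890 [stop]  node(5,3) S=123.6682 payoff=0.0000 vs cont=3.8847 → 3.8847 [wait]  node(5,4) S=140.8259 payoff=0.0000 vs cont=0.5191 → 0.5191 [wait]  node(5,5) S=160.3641 payoff=0.0000 vs cont=0.0000 → 0.0000 [wait]  ⇒ S*(5)=108.6010
t_4: node(4,0) S=89.3711 payoff=32.4189 vs cont=31.3584 → 32.4189 [stop]  node(4,1) S=101.7704 payoff=20.0196 vs cont=18.9591 → 20.0196 [stop]  node(4,2) S=115.8900 payoff=5.9000 vs cont=7.9891 → 7.9891 [wait]  node(4,3) S=131.9685 payoff=0.0000 vs cont=2.0115 → 2.0115 [wait]  node(4,4) S=150.2778 payoff=0.0000 vs cont=0.2309 → 0.2309 [wait]  ⇒ S*(4)=101.7704
t_3: node(3,0) S=95.3695 payoff=26.4205 vs cont=25.3600 → 26.4205 [stop]  node(3,1) S=108.6010 payoff=13.1890 vs cont=13.2703 → 13.2703 [wait]  node(3,2) S=123.6682 payoff=0.0000 vs cont=4.6526 → 4.6526 [wait]  node(3,3) S=140.8259 payoff=0.0000 vs cont=1.0208 → 1.0208 [wait]  ⇒ S*(3)=95.3695
t_2: node(2,0) S=101.7704 payoff=20.0196 vs cont=19.0035 → 20.0196 [stop]  node(2,1) S=115.8900 payoff=5.9000 vs cont=8.4449 → 8.4449 [wait]  node(2,2) S=131.9685 payoff=0.0000 vs cont=2.6272 → 2.6272 [wait]  ⇒ S*(2)=101.7704
t_1: node(1,0) S=108.6010 payoff=13.1890 vs cont=13.5194 → 13.5194 [wait]  node(1,1) S=123.6682 payoff=0.0000 vs cont=5.1919 → 5.1919 [wait]  ⇒ S*(1)=-
t_0: node(0,0) S=115.8900 payoff=5.9000 vs cont=8.8504 → 8.8504 [wait]  ⇒ S*(0)=-

price = 8.8504
boundary = - - 101.7704 95.3695 101.7704 108.6010 101.7704 108.6010
tree:
8.8504
13.5194 5.1919
20.0196 8.4449 2.6272
26.4205 13.2703 4.6526 1.0208
32.4189 20.0196 7.9891 2.0115 0.2309
38.0400 26.4205 13.1890 3.8847 0.5191 0.0000
43.3075 32.4189 20.0196 7.3002 1.1671 0.0000 0.0000
48.2438 38.0400 26.4205 13.1890 2.6241 0.0000 0.0000 0.0000
52.8695 43.3075 32.4189 20.0196 5.9000 0.0000 0.0000 0.0000 0.0000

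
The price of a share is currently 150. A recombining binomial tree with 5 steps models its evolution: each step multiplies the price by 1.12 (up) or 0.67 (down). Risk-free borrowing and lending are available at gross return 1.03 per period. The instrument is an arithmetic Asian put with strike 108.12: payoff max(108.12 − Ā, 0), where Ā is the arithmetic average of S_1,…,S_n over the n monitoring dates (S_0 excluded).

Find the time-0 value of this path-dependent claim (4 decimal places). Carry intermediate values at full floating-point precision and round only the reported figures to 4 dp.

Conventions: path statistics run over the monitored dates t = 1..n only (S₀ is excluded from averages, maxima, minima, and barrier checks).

Under the martingale measure an up-move has probability p* = 0.8000; value the claim as the probability-weighted average of per-path payoffs, discounted 5 periods at R = 1.03.
Enumerate all 2^5 = 32 price paths (U = up ×1.12, D = down ×0.67); each path with k up-moves has probability p*^k·(1−p*)^(5−k).
DDDDD: Ā=52.6856, payoff=55.4344, prob=0.000320
UDDDD: Ā=88.0715, payoff=20.0485, prob=0.001280
DUDDD: Ā=74.5715, payoff=33.5485, prob=0.001280
UUDDD: Ā=124.6568, payoff=0.0000, prob=0.005120
DDUDD: Ā=65.5265, payoff=42.5935, prob=0.001280
UDUDD: Ā=109.5368, payoff=0.0000, prob=0.005120
DUUDD: Ā=96.0368, payoff=12.0832, prob=0.005120
UUUDD: Ā=160.5391, payoff=0.0000, prob=0.020480
DDDUD: Ā=59.4663, payoff=48.6537, prob=0.001280
UDDUD: Ā=99.4064, payoff=8.7136, prob=0.005120
DUDUD: Ā=85.9064, payoff=22.2136, prob=0.005120
UUDUD: Ā=143.6047, payoff=0.0000, prob=0.020480
DDUUD: Ā=76.8614, payoff=31.2586, prob=0.005120
UDUUD: Ā=128.4847, payoff=0.0000, prob=0.020480
DUUUD: Ā=114.9847, payoff=0.0000, prob=0.020480
UUUUD: Ā=192.2132, payoff=0.0000, prob=0.081920
DDDDU: Ā=55.4060, payoff=52.7140, prob=0.001280
UDDDU: Ā=92.6190, payoff=15.5010, prob=0.005120
DUDDU: Ā=79.1190, payoff=29.0010, prob=0.005120
UUDDU: Ā=132.2586, payoff=0.0000, prob=0.020480
DDUDU: Ā=70.0740, payoff=38.0460, prob=0.005120
UDUDU: Ā=117.1386, payoff=0.0000, prob=0.020480
DUUDU: Ā=103.6386, payoff=4.4814, prob=0.020480
UUUDU: Ā=173.2466, payoff=0.0000, prob=0.081920
DDDUU: Ā=64.0138, payoff=44.1062, prob=0.005120
UDDUU: Ā=107.0082, payoff=1.1118, prob=0.020480
DUDUU: Ā=93.5082, payoff=14.6118, prob=0.020480
UUDUU: Ā=156.3122, payoff=0.0000, prob=0.081920
DDUUU: Ā=84.4632, payoff=23.6568, prob=0.020480
UDUUU: Ā=141.1922, payoff=0.0000, prob=0.081920
DUUUU: Ā=127.6922, payoff=0.0000, prob=0.081920
UUUUU: Ā=213.4557, payoff=0.0000, prob=0.327680
Price = Σ prob·payoff / R^5 = 2.197630 / 1.159274 = 1.8957

price = 1.8957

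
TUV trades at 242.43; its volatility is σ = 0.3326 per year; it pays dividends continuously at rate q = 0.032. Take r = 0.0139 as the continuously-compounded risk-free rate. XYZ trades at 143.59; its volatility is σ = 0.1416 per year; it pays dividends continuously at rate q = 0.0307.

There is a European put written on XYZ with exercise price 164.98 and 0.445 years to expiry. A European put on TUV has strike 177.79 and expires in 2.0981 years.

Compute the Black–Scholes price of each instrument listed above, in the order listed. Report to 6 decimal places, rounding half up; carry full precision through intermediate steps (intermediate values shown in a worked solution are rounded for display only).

[XYZ put K=164.98]
σ√T = 0.1416·√0.445 = 0.094459
d₁ = (ln(S/K) + (r−q+σ²/2)T) / (σ√T) = (ln(143.59/164.98) + (0.0139−0.0307+0.1416²/2)·0.445) / 0.094459 = (-0.138862 − 0.003015) / 0.094459 = -1.501996
d₂ = d₁ − σ√T = -1.501996 − 0.094459 = -1.596455
e^{−rT} = 0.993834
e^{−qT} = 0.986431
N(−d₁) = 0.933451,  N(−d₂) = 0.944806
price = K·e^{−rT}·N(−d₂) − S·e^{−qT}·N(−d₁) = 154.912967 − 132.215557 = 22.697410
[TUV put K=177.79]
σ√T = 0.3326·√2.0981 = 0.481765
d₁ = (ln(S/K) + (r−q+σ²/2)T) / (σ√T) = (ln(242.43/177.79) + (0.0139−0.032+0.3326²/2)·2.0981) / 0.481765 = (0.310110 + 0.078073) / 0.481765 = 0.805752
d₂ = d₁ − σ√T = 0.805752 − 0.481765 = 0.323987
e^{−rT} = 0.971258
e^{−qT} = 0.935065
N(−d₁) = 0.210193,  N(−d₂) = 0.372974
price = K·e^{−rT}·N(−d₂) − S·e^{−qT}·N(−d₁) = 64.405111 − 47.648185 = 16.756926

price(XYZ put K=164.98) = 22.697410
price(TUV put K=177.79) = 16.756926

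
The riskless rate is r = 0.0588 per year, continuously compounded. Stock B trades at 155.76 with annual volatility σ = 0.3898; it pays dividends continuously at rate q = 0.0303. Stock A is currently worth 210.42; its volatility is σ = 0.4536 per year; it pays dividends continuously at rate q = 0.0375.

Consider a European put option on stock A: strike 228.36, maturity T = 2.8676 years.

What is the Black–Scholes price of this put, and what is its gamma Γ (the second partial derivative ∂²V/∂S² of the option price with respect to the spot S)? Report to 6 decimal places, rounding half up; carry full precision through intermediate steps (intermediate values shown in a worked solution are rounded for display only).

price = 59.105668
Γ = 0.002080

σ√T = 0.4536·√2.8676 = 0.768126
d₁ = (ln(S/K) + (r−q+σ²/2)T) / (σ√T) = (ln(210.42/228.36) + (0.0588−0.0375+0.4536²/2)·2.8676) / 0.768126 = (-0.081818 + 0.356088) / 0.768126 = 0.357065
d₂ = d₁ − σ√T = 0.357065 − 0.768126 = -0.411061
e^{−rT} = 0.844834
e^{−qT} = 0.898045
N(−d₁) = 0.360522,  N(−d₂) = 0.659486
Put price V = K·e^{−rT}·N(−d₂) − S·e^{−qT}·N(−d₁) = 127.232235 − 68.126567 = 59.105668
φ(d₁) = (1/√(2π))·e^{−d₁²/2} = 0.374304
Γ = e^{−qT}·φ(d₁) / (S·σ·√T) = 0.002080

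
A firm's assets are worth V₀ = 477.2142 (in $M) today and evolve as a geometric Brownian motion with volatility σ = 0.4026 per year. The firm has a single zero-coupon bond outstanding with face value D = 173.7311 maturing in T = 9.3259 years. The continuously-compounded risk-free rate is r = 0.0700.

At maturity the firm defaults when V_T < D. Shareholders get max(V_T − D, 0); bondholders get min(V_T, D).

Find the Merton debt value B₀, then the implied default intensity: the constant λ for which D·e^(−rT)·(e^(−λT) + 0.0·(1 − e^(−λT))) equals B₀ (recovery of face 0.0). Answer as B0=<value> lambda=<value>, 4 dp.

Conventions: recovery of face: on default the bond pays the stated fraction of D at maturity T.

B0=81.3386 lambda=0.0114

Work the structural quantities from V₀ = 477.2142 against face 173.7311:
d₁ = [ln(V₀/D) + (r + σ²/2)T] / (σ√T)
   = [ln(477.2142/173.7311) + (0.0700 + 0.5·0.4026²)·9.3259] / (0.4026·√9.3259)
   = [1.010457 + 1.408615] / 1.229473 = 1.967568
d₂ = d₁ − σ√T = 1.967568 − 1.229473 = 0.738094
N(d₁) = 0.975441,  N(d₂) = 0.769771,  e^(−rT) = 0.520579
E₀ = V₀·N(d₁) − D·e^(−rT)·N(d₂)
   = 477.2142·0.975441 − 173.7311·0.520579·0.769771 = 395.875587
B₀ = V₀ − E₀ = 477.2142 − 395.875587 = 81.338613
e^(−λT) = (B₀·e^(rT)/D − 0)/(1 − 0) = (81.3386·1.920937/173.7311 − 0)/1 = 0.89935718
λ = −ln(0.89935718)/9.3259 = 0.011374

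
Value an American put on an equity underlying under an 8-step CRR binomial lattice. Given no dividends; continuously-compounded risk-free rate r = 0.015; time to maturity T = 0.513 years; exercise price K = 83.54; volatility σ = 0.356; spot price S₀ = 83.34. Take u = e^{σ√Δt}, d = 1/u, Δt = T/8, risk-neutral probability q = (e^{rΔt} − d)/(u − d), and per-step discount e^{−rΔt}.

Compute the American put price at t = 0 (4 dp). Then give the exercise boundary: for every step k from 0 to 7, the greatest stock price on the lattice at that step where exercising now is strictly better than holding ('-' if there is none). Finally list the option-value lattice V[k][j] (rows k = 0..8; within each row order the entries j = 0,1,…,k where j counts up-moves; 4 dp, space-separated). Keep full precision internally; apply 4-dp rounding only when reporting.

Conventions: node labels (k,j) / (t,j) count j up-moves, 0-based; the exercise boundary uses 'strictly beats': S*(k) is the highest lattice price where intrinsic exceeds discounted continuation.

params: Δt=0.06413 u=1.09434 d=0.91379 q=0.48281 e^(-rΔt)=0.99904
t_8 payoffs: 43.0226 35.0173 25.4304 13.9494 0.2000 0.0000 0.0000 0.0000 0.0000
t_7: node(7,0) S=44.3398 payoff=39.2002 vs cont=39.1199 → 39.2002 [stop]  node(7,1) S=53.1002 payoff=30.4398 vs cont=30.3595 → 30.4398 [stop]  node(7,2) S=63.5915 payoff=19.9485 vs cont=19.8682 → 19.9485 [stop]  node(7,3) S=76.1556 payoff=7.3844 vs cont=7.3041 → 7.3844 [stop]  node(7,4) S=91.2021 payoff=0.0000 vs cont=0.1033 → 0.1033 [wait]  node(7,5) S=109.2214 payoff=0.0000 vs cont=0.0000 → 0.0000 [wait]  node(7,6) S=130.8009 payoff=0.0000 vs cont=0.0000 → 0.0000 [wait]  node(7,7) S=156.6440 payoff=0.0000 vs cont=0.0000 → 0.0000 [wait]  ⇒ S*(7)=76.1556
t_6: node(6,0) S=48.5227 payoff=35.0173 vs cont=34.9370 → 35.0173 [stop]  node(6,1) S=58.1096 payoff=25.4304 vs cont=25.3501 → 25.4304 [stop]  node(6,2) S=69.5906 payoff=13.9494 vs cont=13.8691 → 13.9494 [stop]  node(6,3) S=83.3400 payoff=0.2000 vs cont=3.8653 → 3.8653 [wait]  node(6,4) S=99.8059 payoff=0.0000 vs cont=0.0534 → 0.0534 [wait]  node(6,5) S=119.5252 payoff=0.0000 vs cont=0.0000 → 0.0000 [wait]  node(6,6) S=143.1404 payoff=0.0000 vs cont=0.0000 → 0.0000 [wait]  ⇒ S*(6)=69.5906
t_5: node(5,0) S=53.1002 payoff=30.4398 vs cont=30.3595 → 30.4398 [stop]  node(5,1) S=63.5915 payoff=19.9485 vs cont=19.8682 → 19.9485 [stop]  node(5,2) S=76.1556 payoff=7.3844 vs cont=9.0720 → 9.0720 [wait]  node(5,3) S=91.2021 payoff=0.0000 vs cont=2.0229 → 2.0229 [wait]  node(5,4) S=109.2214 payoff=0.0000 vs cont=0.0276 → 0.0276 [wait]  node(5,5) S=130.8009 payoff=0.0000 vs cont=0.0000 → 0.0000 [wait]  ⇒ S*(5)=63.5915
t_4: node(4,0) S=58.1096 payoff=25.4304 vs cont=25.3501 → 25.4304 [stop]  node(4,1) S=69.5906 payoff=13.9494 vs cont=14.6831 → 14.6831 [wait]  node(4,2) S=83.3400 payoff=0.2000 vs cont=5.6632 → 5.6632 [wait]  node(4,3) S=99.8059 payoff=0.0000 vs cont=1.0585 → 1.0585 [wait]  node(4,4) S=119.5252 payoff=0.0000 vs cont=0.0143 → 0.0143 [wait]  ⇒ S*(4)=58.1096
t_3: node(3,0) S=63.5915 payoff=19.9485 vs cont=20.2221 → 20.2221 [wait]  node(3,1) S=76.1556 payoff=7.3844 vs cont=10.3183 → 10.3183 [wait]  node(3,2) S=91.2021 payoff=0.0000 vs cont=3.4367 → 3.4367 [wait]  node(3,3) S=109.2214 payoff=0.0000 vs cont=0.5538 → 0.5538 [wait]  ⇒ S*(3)=-
t_2: node(2,0) S=69.5906 payoff=13.9494 vs cont=15.4256 → 15.4256 [wait]  node(2,1) S=83.3400 payoff=0.2000 vs cont=6.9891 → 6.9891 [wait]  node(2,2) S=99.8059 payoff=0.0000 vs cont=2.0429 → 2.0429 [wait]  ⇒ S*(2)=-
t_1: node(1,0) S=76.1556 payoff=7.3844 vs cont=11.3415 → 11.3415 [wait]  node(1,1) S=91.2021 payoff=0.0000 vs cont=4.5966 → 4.5966 [wait]  ⇒ S*(1)=-
t_0: node(0,0) S=83.3400 payoff=0.2000 vs cont=8.0772 → 8.0772 [wait]  ⇒ S*(0)=-

price = 8.0772
boundary = - - - - 58.1096 63.5915 69.5906 76.1556
tree:
8.0772
11.3415 4.5966
15.4256 6.9891 2.0429
20.2221 10.3183 3.4367 0.5538
25.4304 14.6831 5.6632 1.0585 0.0143
30.4398 19.9485 9.0720 2.0229 0.0276 0.0000
35.0173 25.4304 13.9494 3.8653 0.0534 0.0000 0.0000
39.2002 30.4398 19.9485 7.3844 0.1033 0.0000 0.0000 0.0000
43.0226 35.0173 25.4304 13.9494 0.2000 0.0000 0.0000 0.0000 0.0000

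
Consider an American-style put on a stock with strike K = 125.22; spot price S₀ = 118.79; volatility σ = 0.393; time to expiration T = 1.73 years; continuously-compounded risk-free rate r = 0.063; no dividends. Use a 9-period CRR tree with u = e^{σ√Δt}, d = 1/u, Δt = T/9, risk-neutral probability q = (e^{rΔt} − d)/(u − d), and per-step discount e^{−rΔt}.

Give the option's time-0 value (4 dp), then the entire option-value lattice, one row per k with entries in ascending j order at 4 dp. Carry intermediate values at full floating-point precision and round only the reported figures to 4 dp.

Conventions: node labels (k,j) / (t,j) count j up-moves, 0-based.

price = 22.6528
tree:
22.6528
31.2401 14.3545
41.8582 21.0592 7.7930
54.3784 29.9779 12.3795 3.2542
65.5910 41.2007 19.1419 5.7095 0.8018
75.0288 54.3784 28.6259 9.8316 1.5982 0.0000
82.9729 65.5910 41.0575 16.5094 3.1858 0.0000 0.0000
89.6596 75.0288 54.3784 26.7530 6.3503 0.0000 0.0000 0.0000
95.2880 82.9729 65.5910 41.0575 12.6581 0.0000 0.0000 0.0000 0.0000
100.0255 89.6596 75.0288 54.3784 25.2317 0.0000 0.0000 0.0000 0.0000 0.0000

Δt=0.19222  u=1.18804  d=0.84172  q=0.49221  discount=0.98796
step 9 (expiry): payoffs max(K−S,0) = 100.0255 89.6596 75.0288 54.3784 25.2317 0.0000 0.0000 0.0000 0.0000 0.0000
k=8: (k=8,j=0): S=29.9320, K−S=95.2880, hold=93.7807 ⇒ V=95.2880 exercise | (k=8,j=1): S=42.2471, K−S=82.9729, hold=81.4656 ⇒ V=82.9729 exercise | (k=8,j=2): S=59.6290, K−S=65.5910, hold=64.0837 ⇒ V=65.5910 exercise | (k=8,j=3): S=84.1625, K−S=41.0575, hold=39.5502 ⇒ V=41.0575 exercise | (k=8,j=4): S=118.7900, K−S=6.4300, hold=12.6581 ⇒ V=12.6581 continue | (k=8,j=5): S=167.6644, K−S=0.0000, hold=0.0000 ⇒ V=0.0000 continue | (k=8,j=6): S=236.6475, K−S=0.0000, hold=0.0000 ⇒ V=0.0000 continue | (k=8,j=7): S=334.0126, K−S=0.0000, hold=0.0000 ⇒ V=0.0000 continue | (k=8,j=8): S=471.4373, K−S=0.0000, hold=0.0000 ⇒ V=0.0000 continue
k=7: (k=7,j=0): S=35.5604, K−S=89.6596, hold=88.1524 ⇒ V=89.6596 exercise | (k=7,j=1): S=50.1912, K−S=75.0288, hold=73.5216 ⇒ V=75.0288 exercise | (k=7,j=2): S=70.8416, K−S=54.3784, hold=52.8711 ⇒ V=54.3784 exercise | (k=7,j=3): S=99.9883, K−S=25.2317, hold=26.7530 ⇒ V=26.7530 continue | (k=7,j=4): S=141.1271, K−S=0.0000, hold=6.3503 ⇒ V=6.3503 continue | (k=7,j=5): S=199.1918, K−S=0.0000, hold=0.0000 ⇒ V=0.0000 continue | (k=7,j=6): S=281.1463, K−S=0.0000, hold=0.0000 ⇒ V=0.0000 continue | (k=7,j=7): S=396.8199, K−S=0.0000, hold=0.0000 ⇒ V=0.0000 continue
k=6: (k=6,j=0): S=42.2471, K−S=82.9729, hold=81.4656 ⇒ V=82.9729 exercise | (k=6,j=1): S=59.6290, K−S=65.5910, hold=64.0837 ⇒ V=65.5910 exercise | (k=6,j=2): S=84.1625, K−S=41.0575, hold=40.2900 ⇒ V=41.0575 exercise | (k=6,j=3): S=118.7900, K−S=6.4300, hold=16.5094 ⇒ V=16.5094 continue | (k=6,j=4): S=167.6644, K−S=0.0000, hold=3.1858 ⇒ V=3.1858 continue | (k=6,j=5): S=236.6475, K−S=0.0000, hold=0.0000 ⇒ V=0.0000 continue | (k=6,j=6): S=334.0126, K−S=0.0000, hold=0.0000 ⇒ V=0.0000 continue
k=5: (k=5,j=0): S=50.1912, K−S=75.0288, hold=73.5216 ⇒ V=75.0288 exercise | (k=5,j=1): S=70.8416, K−S=54.3784, hold=52.8711 ⇒ V=54.3784 exercise | (k=5,j=2): S=99.9883, K−S=25.2317, hold=28.6259 ⇒ V=28.6259 continue | (k=5,j=3): S=141.1271, K−S=0.0000, hold=9.8316 ⇒ V=9.8316 continue | (k=5,j=4): S=199.1918, K−S=0.0000, hold=1.5982 ⇒ V=1.5982 continue | (k=5,j=5): S=281.1463, K−S=0.0000, hold=0.0000 ⇒ V=0.0000 continue
k=4: (k=4,j=0): S=59.6290, K−S=65.5910, hold=64.0837 ⇒ V=65.5910 exercise | (k=4,j=1): S=84.1625, K−S=41.0575, hold=41.2007 ⇒ V=41.2007 continue | (k=4,j=2): S=118.7900, K−S=6.4300, hold=19.1419 ⇒ V=19.1419 continue | (k=4,j=3): S=167.6644, K−S=0.0000, hold=5.7095 ⇒ V=5.7095 continue | (k=4,j=4): S=236.6475, K−S=0.0000, hold=0.8018 ⇒ V=0.8018 continue
k=3: (k=3,j=0): S=70.8416, K−S=54.3784, hold=52.9408 ⇒ V=54.3784 exercise | (k=3,j=1): S=99.9883, K−S=25.2317, hold=29.9779 ⇒ V=29.9779 continue | (k=3,j=2): S=141.1271, K−S=0.0000, hold=12.3795 ⇒ V=12.3795 continue | (k=3,j=3): S=199.1918, K−S=0.0000, hold=3.2542 ⇒ V=3.2542 continue
k=2: (k=2,j=0): S=84.1625, K−S=41.0575, hold=41.8582 ⇒ V=41.8582 continue | (k=2,j=1): S=118.7900, K−S=6.4300, hold=21.0592 ⇒ V=21.0592 continue | (k=2,j=2): S=167.6644, K−S=0.0000, hold=7.7930 ⇒ V=7.7930 continue
k=1: (k=1,j=0): S=99.9883, K−S=25.2317, hold=31.2401 ⇒ V=31.2401 continue | (k=1,j=1): S=141.1271, K−S=0.0000, hold=14.3545 ⇒ V=14.3545 continue
k=0: (k=0,j=0): S=118.7900, K−S=6.4300, hold=22.6528 ⇒ V=22.6528 continue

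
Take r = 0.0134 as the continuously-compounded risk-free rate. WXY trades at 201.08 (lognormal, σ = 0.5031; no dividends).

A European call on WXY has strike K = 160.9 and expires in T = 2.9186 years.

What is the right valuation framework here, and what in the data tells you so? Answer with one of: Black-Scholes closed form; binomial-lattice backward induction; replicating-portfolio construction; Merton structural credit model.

framework: Black-Scholes closed form

Key observation: the strike-160.9 call on WXY is European-exercise on a continuously-modelled lognormal underlying, so its value is a single closed-form evaluation.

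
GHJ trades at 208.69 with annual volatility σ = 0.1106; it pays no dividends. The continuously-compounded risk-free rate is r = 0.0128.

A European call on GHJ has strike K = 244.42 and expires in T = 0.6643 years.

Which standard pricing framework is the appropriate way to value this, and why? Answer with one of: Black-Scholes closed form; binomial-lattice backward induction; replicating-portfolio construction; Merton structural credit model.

Key observation: a European-exercise option on GHJ struck at 244.42 — a GBM underlying with constant parameters — admits an analytic price: the data contain no early exercise, no discrete tree, no debt structure.

framework: Black-Scholes closed form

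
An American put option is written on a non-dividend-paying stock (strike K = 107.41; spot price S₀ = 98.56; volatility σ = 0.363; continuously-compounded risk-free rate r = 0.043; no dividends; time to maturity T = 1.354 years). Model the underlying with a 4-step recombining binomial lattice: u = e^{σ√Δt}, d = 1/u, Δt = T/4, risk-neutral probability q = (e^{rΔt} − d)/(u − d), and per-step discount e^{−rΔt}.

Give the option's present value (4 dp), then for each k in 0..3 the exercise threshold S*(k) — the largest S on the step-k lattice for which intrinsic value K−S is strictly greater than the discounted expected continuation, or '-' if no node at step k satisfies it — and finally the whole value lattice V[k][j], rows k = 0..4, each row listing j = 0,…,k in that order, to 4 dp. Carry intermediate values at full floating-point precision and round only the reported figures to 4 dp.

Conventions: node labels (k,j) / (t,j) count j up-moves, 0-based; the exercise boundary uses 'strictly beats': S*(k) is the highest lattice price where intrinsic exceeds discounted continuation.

price = 19.5637
boundary = - - 64.6038 79.7957
tree:
19.5637
29.5753 9.3931
42.8062 16.2478 2.3079
55.1058 27.6143 4.5194 0.0000
65.0637 42.8062 8.8500 0.0000 0.0000

Δt=0.33850, u=1.23515, d=0.80962, q=0.48185, disc=e^(-rΔt)=0.98555
k=4 terminal: V=max(K-S,0) → 65.0637 42.8062 8.8500 0.0000 0.0000
k=3: j=0 S=52.3042 intr=55.1058 cont=53.5537 V=55.1058[EX]; j=1 S=79.7957 intr=27.6143 cont=26.0622 V=27.6143[EX]; j=2 S=121.7368 intr=0.0000 cont=4.5194 V=4.5194[hold]; j=3 S=185.7226 intr=0.0000 cont=0.0000 V=0.0000[hold]  S*(3)=79.7957
k=2: j=0 S=64.6038 intr=42.8062 cont=41.2541 V=42.8062[EX]; j=1 S=98.5600 intr=8.8500 cont=16.2478 V=16.2478[hold]; j=2 S=150.3638 intr=0.0000 cont=2.3079 V=2.3079[hold]  S*(2)=64.6038
k=1: j=0 S=79.7957 intr=27.6143 cont=29.5753 V=29.5753[hold]; j=1 S=121.7368 intr=0.0000 cont=9.3931 V=9.3931[hold]  S*(1)=-
k=0: j=0 S=98.5600 intr=8.8500 cont=19.5637 V=19.5637[hold]  S*(0)=-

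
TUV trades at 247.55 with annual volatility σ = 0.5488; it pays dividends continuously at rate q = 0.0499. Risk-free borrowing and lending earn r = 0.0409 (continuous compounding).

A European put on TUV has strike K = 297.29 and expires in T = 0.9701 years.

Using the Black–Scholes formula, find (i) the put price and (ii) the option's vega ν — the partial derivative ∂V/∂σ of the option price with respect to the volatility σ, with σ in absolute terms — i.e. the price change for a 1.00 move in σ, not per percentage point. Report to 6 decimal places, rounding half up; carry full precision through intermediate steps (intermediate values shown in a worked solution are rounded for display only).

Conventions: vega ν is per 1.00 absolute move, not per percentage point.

σ√T = 0.5488·√0.9701 = 0.540533
d₁ = (ln(S/K) + (r−q+σ²/2)T) / (σ√T) = (ln(247.55/297.29) + (0.0409−0.0499+0.5488²/2)·0.9701) / 0.540533 = (-0.183096 + 0.137357) / 0.540533 = -0.084617
d₂ = d₁ − σ√T = -0.084617 − 0.540533 = -0.625150
e^{−rT} = 0.961100
e^{−qT} = 0.952745
N(−d₁) = 0.533717,  N(−d₂) = 0.734064
Put price V = K·e^{−rT}·N(−d₂) − S·e^{−qT}·N(−d₁) = 209.740626 − 125.878259 = 83.862367
φ(d₁) = (1/√(2π))·e^{−d₁²/2} = 0.397517
ν = S·e^{−qT}·φ(d₁)·√T = 92.342821

price = 83.862367
ν = 92.342821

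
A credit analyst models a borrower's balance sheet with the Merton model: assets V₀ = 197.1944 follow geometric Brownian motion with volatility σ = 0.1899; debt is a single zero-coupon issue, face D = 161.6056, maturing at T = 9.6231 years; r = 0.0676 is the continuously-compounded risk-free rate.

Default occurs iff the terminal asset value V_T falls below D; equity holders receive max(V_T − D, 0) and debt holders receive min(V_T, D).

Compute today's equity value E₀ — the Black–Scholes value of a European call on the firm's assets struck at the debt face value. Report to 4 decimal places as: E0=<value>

Work the structural quantities from V₀ = 197.1944 against face 161.6056:
d₁ = [ln(V₀/D) + (r + σ²/2)T] / (σ√T)
   = [ln(197.1944/161.6056) + (0.0676 + 0.5·0.1899²)·9.6231] / (0.1899·√9.6231)
   = [0.199031 + 0.824036] / 0.589091 = 1.736687
d₂ = d₁ − σ√T = 1.736687 − 0.589091 = 1.147596
N(d₁) = 0.958779,  N(d₂) = 0.874432,  e^(−rT) = 0.521774
E₀ = V₀·N(d₁) − D·e^(−rT)·N(d₂)
   = 197.1944·0.958779 − 161.6056·0.521774·0.874432 = 115.332338

E0=115.3323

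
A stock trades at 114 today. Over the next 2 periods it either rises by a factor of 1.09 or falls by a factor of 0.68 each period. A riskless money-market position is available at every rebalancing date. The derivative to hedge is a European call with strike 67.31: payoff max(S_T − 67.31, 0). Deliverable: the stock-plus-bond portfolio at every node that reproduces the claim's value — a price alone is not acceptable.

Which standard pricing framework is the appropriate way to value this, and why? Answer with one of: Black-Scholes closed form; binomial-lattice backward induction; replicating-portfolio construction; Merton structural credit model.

framework: replicating-portfolio construction

Key observation: the task asks for the hedge itself — share and bond holdings at every node of the 2-period tree on spot 114 with factors 1.09/0.68 — which is exactly what the replicating-portfolio construction produces.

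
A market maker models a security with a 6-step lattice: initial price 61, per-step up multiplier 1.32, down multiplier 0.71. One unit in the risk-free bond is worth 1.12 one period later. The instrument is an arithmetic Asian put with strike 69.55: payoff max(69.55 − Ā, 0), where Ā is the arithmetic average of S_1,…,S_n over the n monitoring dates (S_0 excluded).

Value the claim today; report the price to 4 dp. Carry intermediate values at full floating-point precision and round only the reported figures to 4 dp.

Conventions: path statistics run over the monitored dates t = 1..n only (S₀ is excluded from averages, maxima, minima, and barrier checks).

price = 3.3091

Risk-neutral up-probability p* = (R−d)/(u−d) = (1.12−0.71)/(1.32−0.71) = 0.6721; the claim prices as the p*-weighted sum of path payoffs discounted by R^6.
Enumerate all 2^6 = 64 price paths (U = up ×1.32, D = down ×0.71); each path with k up-moves has probability p*^k·(1−p*)^(6−k).
DDDDDD: Ā=21.7023, payoff=47.8477, prob=0.001242
UDDDDD: Ā=40.3479, payoff=29.2021, prob=0.002547
DUDDDD: Ā=34.1462, payoff=35.4038, prob=0.002547
UUDDDD: Ā=63.4832, payoff=6.0668, prob=0.005220
DDUDDD: Ā=29.7431, payoff=39.8069, prob=0.002547
UDUDDD: Ā=55.2970, payoff=14.2530, prob=0.005220
DUUDDD: Ā=49.0953, payoff=20.4547, prob=0.005220
UUUDDD: Ā=91.2758, payoff=0.0000, prob=0.010702
DDDUDD: Ā=26.6168, payoff=42.9332, prob=0.002547
UDDUDD: Ā=49.4848, payoff=20.0652, prob=0.005220
DUDUDD: Ā=43.2831, payoff=26.2669, prob=0.005220
UUDUDD: Ā=80.4700, payoff=0.0000, prob=0.010702
DDUUDD: Ā=38.8799, payoff=30.6701, prob=0.005220
UDUUDD: Ā=72.2838, payoff=0.0000, prob=0.010702
DUUUDD: Ā=66.0821, payoff=3.4679, prob=0.010702
UUUUDD: Ā=122.8569, payoff=0.0000, prob=0.021939
DDDDUD: Ā=24.3972, payoff=45.1528, prob=0.002547
UDDDUD: Ā=45.3581, payoff=24.1919, prob=0.005220
DUDDUD: Ā=39.1564, payoff=30.3936, prob=0.005220
UUDDUD: Ā=72.7979, payoff=0.0000, prob=0.010702
DDUDUD: Ā=34.7532, payoff=34.7968, prob=0.005220
UDUDUD: Ā=64.6117, payoff=4.9383, prob=0.010702
DUUDUD: Ā=58.4100, payoff=11.1400, prob=0.010702
UUUDUD: Ā=108.5932, payoff=0.0000, prob=0.021939
DDDUUD: Ā=31.6270, payoff=37.9230, prob=0.005220
UDDUUD: Ā=58.7995, payoff=10.7505, prob=0.010702
DUDUUD: Ā=52.5978, payoff=16.9522, prob=0.010702
UUDUUD: Ā=97.7874, payoff=0.0000, prob=0.021939
DDUUUD: Ā=48.1946, payoff=21.3554, prob=0.010702
UDUUUD: Ā=89.6012, payoff=0.0000, prob=0.021939
DUUUUD: Ā=83.3996, payoff=0.0000, prob=0.021939
UUUUUD: Ā=155.0527, payoff=0.0000, prob=0.044975
DDDDDU: Ā=22.8212, payoff=46.7288, prob=0.002547
UDDDDU: Ā=42.4282, payoff=27.1218, prob=0.005220
DUDDDU: Ā=36.2265, payoff=33.3235, prob=0.005220
UUDDDU: Ā=67.3507, payoff=2.1993, prob=0.010702
DDUDDU: Ā=31.8233, payoff=37.7267, prob=0.005220
UDUDDU: Ā=59.1645, payoff=10.3855, prob=0.010702
DUUDDU: Ā=52.9628, payoff=16.5872, prob=0.010702
UUUDDU: Ā=98.4661, payoff=0.0000, prob=0.021939
DDDUDU: Ā=28.6971, payoff=40.8529, prob=0.005220
UDDUDU: Ā=53.3523, payoff=16.1977, prob=0.010702
DUDUDU: Ā=47.1506, payoff=22.3994, prob=0.010702
UUDUDU: Ā=87.6603, payoff=0.0000, prob=0.021939
DDUUDU: Ā=42.7474, payoff=26.8026, prob=0.010702
UDUUDU: Ā=79.4741, payoff=0.0000, prob=0.021939
DUUUDU: Ā=73.2724, payoff=0.0000, prob=0.021939
UUUUDU: Ā=136.2247, payoff=0.0000, prob=0.044975
DDDDUU: Ā=26.4774, payoff=43.0726, prob=0.005220
UDDDUU: Ā=49.2256, payoff=20.3244, prob=0.010702
DUDDUU: Ā=43.0239, payoff=26.5261, prob=0.010702
UUDDUU: Ā=79.9882, payoff=0.0000, prob=0.021939
DDUDUU: Ā=38.6208, payoff=30.9292, prob=0.010702
UDUDUU: Ā=71.8020, payoff=0.0000, prob=0.021939
DUUDUU: Ā=65.6003, payoff=3.9497, prob=0.021939
UUUDUU: Ā=121.9611, payoff=0.0000, prob=0.044975
DDDUUU: Ā=35.4945, payoff=34.0555, prob=0.010702
UDDUUU: Ā=65.9898, payoff=3.5602, prob=0.021939
DUDUUU: Ā=59.7881, payoff=9.7619, prob=0.021939
UUDUUU: Ā=111.1553, payoff=0.0000, prob=0.044975
DDUUUU: Ā=55.3849, payoff=14.1651, prob=0.021939
UDUUUU: Ā=102.9691, payoff=0.0000, prob=0.044975
DUUUUU: Ā=96.7675, payoff=0.0000, prob=0.044975
UUUUUU: Ā=179.9057, payoff=0.0000, prob=0.092199
Price = Σ prob·payoff / R^6 = 6.531570 / 1.973823 = 3.3091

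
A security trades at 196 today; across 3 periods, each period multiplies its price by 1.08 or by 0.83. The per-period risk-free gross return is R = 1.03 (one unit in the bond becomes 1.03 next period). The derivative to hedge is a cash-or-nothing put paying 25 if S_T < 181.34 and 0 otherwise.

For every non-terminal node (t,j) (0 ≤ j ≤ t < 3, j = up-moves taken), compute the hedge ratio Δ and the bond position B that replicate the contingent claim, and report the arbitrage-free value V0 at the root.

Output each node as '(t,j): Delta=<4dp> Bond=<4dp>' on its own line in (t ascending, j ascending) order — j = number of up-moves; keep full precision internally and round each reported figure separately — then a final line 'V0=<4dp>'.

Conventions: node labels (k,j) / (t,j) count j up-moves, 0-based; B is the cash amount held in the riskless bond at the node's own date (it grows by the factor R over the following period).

Risk-neutral probability p* = (R−d)/(u−d) = (1.03−0.83)/(1.08−0.83) = 0.8000.
Terminal payoffs: V(3,0)=25.0000, V(3,1)=25.0000, V(3,2)=0.0000, V(3,3)=0.0000
  t=2,j=0: stock 135.0244 → up 145.8264 (V=25.0000), down 112.0703 (V=25.0000). Price 24.2718; hedge Δ=0.0000, bond B=24.2718.
  t=2,j=1: stock 175.6944 → up 189.7500 (V=0.0000), down 145.8264 (V=25.0000). Price 4.8544; hedge Δ=-0.5692, bond B=104.8544.
  t=2,j=2: stock 228.6144 → up 246.9036 (V=0.0000), down 189.7500 (V=0.0000). Price 0.0000; hedge Δ=0.0000, bond B=0.0000.
  t=1,j=0: stock 162.6800 → up 175.6944 (V=4.8544), down 135.0244 (V=24.2718). Price 8.4834; hedge Δ=-0.4774, bond B=86.1533.
  t=1,j=1: stock 211.6800 → up 228.6144 (V=0.0000), down 175.6944 (V=4.8544). Price 0.9426; hedge Δ=-0.0917, bond B=20.3601.
  t=0,j=0: stock 196.0000 → up 211.6800 (V=0.9426), down 162.6800 (V=8.4834). Price 2.3794; hedge Δ=-0.1539, bond B=32.5424.
Sanity check at the root: Δ(0,0)·S0 + B(0,0) reproduces V0 = 2.3794.

(0,0): Delta=-0.1539 Bond=32.5424
(1,0): Delta=-0.4774 Bond=86.1533
(1,1): Delta=-0.0917 Bond=20.3601
(2,0): Delta=0.0000 Bond=24.2718
(2,1): Delta=-0.5692 Bond=104.8544
(2,2): Delta=0.0000 Bond=0.0000
V0=2.3794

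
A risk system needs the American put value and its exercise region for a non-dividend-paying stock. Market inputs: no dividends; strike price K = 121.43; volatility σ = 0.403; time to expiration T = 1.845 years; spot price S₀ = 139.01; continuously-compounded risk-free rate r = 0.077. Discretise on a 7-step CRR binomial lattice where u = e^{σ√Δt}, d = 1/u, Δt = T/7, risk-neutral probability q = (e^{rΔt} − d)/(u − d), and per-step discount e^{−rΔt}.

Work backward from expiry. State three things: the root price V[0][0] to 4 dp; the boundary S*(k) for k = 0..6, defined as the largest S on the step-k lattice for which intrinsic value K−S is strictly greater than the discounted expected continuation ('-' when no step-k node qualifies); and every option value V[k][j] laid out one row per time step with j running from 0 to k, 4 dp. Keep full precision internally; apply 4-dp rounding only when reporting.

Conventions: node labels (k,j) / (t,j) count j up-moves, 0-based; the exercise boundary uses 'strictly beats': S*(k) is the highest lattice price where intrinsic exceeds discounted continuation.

Δt=0.26357, u=1.22986, d=0.81310, q=0.49765, disc=e^(-rΔt)=0.97991
k=7 terminal: V=max(K-S,0) → 88.7662 72.0245 46.7020 8.4005 0.0000 0.0000 0.0000 0.0000
k=6: j=0 S=40.1717 intr=81.2583 cont=78.8187 V=81.2583[EX]; j=1 S=60.7616 intr=60.6684 cont=58.2288 V=60.6684[EX]; j=2 S=91.9047 intr=29.5253 cont=27.0857 V=29.5253[EX]; j=3 S=139.0100 intr=0.0000 cont=4.1352 V=4.1352[hold]; j=4 S=210.2590 intr=0.0000 cont=0.0000 V=0.0000[hold]; j=5 S=318.0262 intr=0.0000 cont=0.0000 V=0.0000[hold]; j=6 S=481.0292 intr=0.0000 cont=0.0000 V=0.0000[hold]  S*(6)=91.9047
k=5: j=0 S=49.4055 intr=72.0245 cont=69.5850 V=72.0245[EX]; j=1 S=74.7280 intr=46.7020 cont=44.2624 V=46.7020[EX]; j=2 S=113.0295 intr=8.4005 cont=16.5505 V=16.5505[hold]; j=3 S=170.9623 intr=0.0000 cont=2.0355 V=2.0355[hold]; j=4 S=258.5882 intr=0.0000 cont=0.0000 V=0.0000[hold]; j=5 S=391.1265 intr=0.0000 cont=0.0000 V=0.0000[hold]  S*(5)=74.7280
k=4: j=0 S=60.7616 intr=60.6684 cont=58.2288 V=60.6684[EX]; j=1 S=91.9047 intr=29.5253 cont=31.0601 V=31.0601[hold]; j=2 S=139.0100 intr=0.0000 cont=9.1397 V=9.1397[hold]; j=3 S=210.2590 intr=0.0000 cont=1.0020 V=1.0020[hold]; j=4 S=318.0262 intr=0.0000 cont=0.0000 V=0.0000[hold]  S*(4)=60.7616
k=3: j=0 S=74.7280 intr=46.7020 cont=45.0109 V=46.7020[EX]; j=1 S=113.0295 intr=8.4005 cont=19.7465 V=19.7465[hold]; j=2 S=170.9623 intr=0.0000 cont=4.9877 V=4.9877[hold]; j=3 S=258.5882 intr=0.0000 cont=0.4932 V=0.4932[hold]  S*(3)=74.7280
k=2: j=0 S=91.9047 intr=29.5253 cont=32.6187 V=32.6187[hold]; j=1 S=139.0100 intr=0.0000 cont=12.1525 V=12.1525[hold]; j=2 S=210.2590 intr=0.0000 cont=2.6957 V=2.6957[hold]  S*(2)=-
k=1: j=0 S=113.0295 intr=8.4005 cont=21.9829 V=21.9829[hold]; j=1 S=170.9623 intr=0.0000 cont=7.2967 V=7.2967[hold]  S*(1)=-
k=0: j=0 S=139.0100 intr=0.0000 cont=14.3794 V=14.3794[hold]  S*(0)=-

price = 14.3794
boundary = - - - 74.7280 60.7616 74.7280 91.9047
tree:
14.3794
21.9829 7.2967
32.6187 12.1525 2.6957
46.7020 19.7465 4.9877 0.4932
60.6684 31.0601 9.1397 1.0020 0.0000
72.0245 46.7020 16.5505 2.0355 0.0000 0.0000
81.2583 60.6684 29.5253 4.1352 0.0000 0.0000 0.0000
88.7662 72.0245 46.7020 8.4005 0.0000 0.0000 0.0000 0.0000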